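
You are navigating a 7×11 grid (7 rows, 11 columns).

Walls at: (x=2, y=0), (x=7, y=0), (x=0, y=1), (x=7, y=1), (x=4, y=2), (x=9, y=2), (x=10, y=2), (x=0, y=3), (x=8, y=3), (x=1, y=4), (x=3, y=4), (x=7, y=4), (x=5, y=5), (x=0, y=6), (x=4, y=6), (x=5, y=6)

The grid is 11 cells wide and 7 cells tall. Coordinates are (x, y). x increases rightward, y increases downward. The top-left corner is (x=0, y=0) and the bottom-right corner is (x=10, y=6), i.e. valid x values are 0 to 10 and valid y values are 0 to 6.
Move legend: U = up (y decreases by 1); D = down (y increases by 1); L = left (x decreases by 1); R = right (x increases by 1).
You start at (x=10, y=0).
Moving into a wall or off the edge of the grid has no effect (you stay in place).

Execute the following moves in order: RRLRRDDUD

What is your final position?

Answer: Final position: (x=10, y=1)

Derivation:
Start: (x=10, y=0)
  R (right): blocked, stay at (x=10, y=0)
  R (right): blocked, stay at (x=10, y=0)
  L (left): (x=10, y=0) -> (x=9, y=0)
  R (right): (x=9, y=0) -> (x=10, y=0)
  R (right): blocked, stay at (x=10, y=0)
  D (down): (x=10, y=0) -> (x=10, y=1)
  D (down): blocked, stay at (x=10, y=1)
  U (up): (x=10, y=1) -> (x=10, y=0)
  D (down): (x=10, y=0) -> (x=10, y=1)
Final: (x=10, y=1)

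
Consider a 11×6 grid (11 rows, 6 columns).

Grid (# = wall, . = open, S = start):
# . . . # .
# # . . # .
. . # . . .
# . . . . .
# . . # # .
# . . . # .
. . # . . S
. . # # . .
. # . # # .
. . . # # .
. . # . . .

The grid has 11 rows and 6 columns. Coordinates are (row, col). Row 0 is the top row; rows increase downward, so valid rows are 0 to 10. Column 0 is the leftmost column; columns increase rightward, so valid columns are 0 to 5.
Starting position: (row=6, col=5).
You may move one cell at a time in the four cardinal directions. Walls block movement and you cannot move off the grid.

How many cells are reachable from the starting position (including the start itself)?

BFS flood-fill from (row=6, col=5):
  Distance 0: (row=6, col=5)
  Distance 1: (row=5, col=5), (row=6, col=4), (row=7, col=5)
  Distance 2: (row=4, col=5), (row=6, col=3), (row=7, col=4), (row=8, col=5)
  Distance 3: (row=3, col=5), (row=5, col=3), (row=9, col=5)
  Distance 4: (row=2, col=5), (row=3, col=4), (row=5, col=2), (row=10, col=5)
  Distance 5: (row=1, col=5), (row=2, col=4), (row=3, col=3), (row=4, col=2), (row=5, col=1), (row=10, col=4)
  Distance 6: (row=0, col=5), (row=2, col=3), (row=3, col=2), (row=4, col=1), (row=6, col=1), (row=10, col=3)
  Distance 7: (row=1, col=3), (row=3, col=1), (row=6, col=0), (row=7, col=1)
  Distance 8: (row=0, col=3), (row=1, col=2), (row=2, col=1), (row=7, col=0)
  Distance 9: (row=0, col=2), (row=2, col=0), (row=8, col=0)
  Distance 10: (row=0, col=1), (row=9, col=0)
  Distance 11: (row=9, col=1), (row=10, col=0)
  Distance 12: (row=9, col=2), (row=10, col=1)
  Distance 13: (row=8, col=2)
Total reachable: 45 (grid has 45 open cells total)

Answer: Reachable cells: 45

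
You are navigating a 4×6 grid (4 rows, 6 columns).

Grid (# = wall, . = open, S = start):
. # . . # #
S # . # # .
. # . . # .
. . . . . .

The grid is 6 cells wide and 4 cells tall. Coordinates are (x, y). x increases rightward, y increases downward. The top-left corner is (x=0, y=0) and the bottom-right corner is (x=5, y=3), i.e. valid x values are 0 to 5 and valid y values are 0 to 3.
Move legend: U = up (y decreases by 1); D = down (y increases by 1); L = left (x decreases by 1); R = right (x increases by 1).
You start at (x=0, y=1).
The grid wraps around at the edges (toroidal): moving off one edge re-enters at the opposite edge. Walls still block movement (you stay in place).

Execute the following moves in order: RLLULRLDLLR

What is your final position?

Start: (x=0, y=1)
  R (right): blocked, stay at (x=0, y=1)
  L (left): (x=0, y=1) -> (x=5, y=1)
  L (left): blocked, stay at (x=5, y=1)
  U (up): blocked, stay at (x=5, y=1)
  L (left): blocked, stay at (x=5, y=1)
  R (right): (x=5, y=1) -> (x=0, y=1)
  L (left): (x=0, y=1) -> (x=5, y=1)
  D (down): (x=5, y=1) -> (x=5, y=2)
  L (left): blocked, stay at (x=5, y=2)
  L (left): blocked, stay at (x=5, y=2)
  R (right): (x=5, y=2) -> (x=0, y=2)
Final: (x=0, y=2)

Answer: Final position: (x=0, y=2)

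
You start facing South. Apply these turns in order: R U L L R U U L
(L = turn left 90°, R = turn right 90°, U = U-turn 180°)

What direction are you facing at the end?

Answer: Final heading: West

Derivation:
Start: South
  R (right (90° clockwise)) -> West
  U (U-turn (180°)) -> East
  L (left (90° counter-clockwise)) -> North
  L (left (90° counter-clockwise)) -> West
  R (right (90° clockwise)) -> North
  U (U-turn (180°)) -> South
  U (U-turn (180°)) -> North
  L (left (90° counter-clockwise)) -> West
Final: West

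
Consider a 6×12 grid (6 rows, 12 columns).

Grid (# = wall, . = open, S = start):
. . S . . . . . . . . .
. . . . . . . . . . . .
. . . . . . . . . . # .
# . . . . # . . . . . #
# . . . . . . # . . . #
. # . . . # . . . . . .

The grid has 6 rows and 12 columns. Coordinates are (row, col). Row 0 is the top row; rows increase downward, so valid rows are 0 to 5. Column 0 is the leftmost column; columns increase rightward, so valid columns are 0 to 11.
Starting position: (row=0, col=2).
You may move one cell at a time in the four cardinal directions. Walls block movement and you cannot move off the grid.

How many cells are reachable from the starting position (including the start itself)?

BFS flood-fill from (row=0, col=2):
  Distance 0: (row=0, col=2)
  Distance 1: (row=0, col=1), (row=0, col=3), (row=1, col=2)
  Distance 2: (row=0, col=0), (row=0, col=4), (row=1, col=1), (row=1, col=3), (row=2, col=2)
  Distance 3: (row=0, col=5), (row=1, col=0), (row=1, col=4), (row=2, col=1), (row=2, col=3), (row=3, col=2)
  Distance 4: (row=0, col=6), (row=1, col=5), (row=2, col=0), (row=2, col=4), (row=3, col=1), (row=3, col=3), (row=4, col=2)
  Distance 5: (row=0, col=7), (row=1, col=6), (row=2, col=5), (row=3, col=4), (row=4, col=1), (row=4, col=3), (row=5, col=2)
  Distance 6: (row=0, col=8), (row=1, col=7), (row=2, col=6), (row=4, col=4), (row=5, col=3)
  Distance 7: (row=0, col=9), (row=1, col=8), (row=2, col=7), (row=3, col=6), (row=4, col=5), (row=5, col=4)
  Distance 8: (row=0, col=10), (row=1, col=9), (row=2, col=8), (row=3, col=7), (row=4, col=6)
  Distance 9: (row=0, col=11), (row=1, col=10), (row=2, col=9), (row=3, col=8), (row=5, col=6)
  Distance 10: (row=1, col=11), (row=3, col=9), (row=4, col=8), (row=5, col=7)
  Distance 11: (row=2, col=11), (row=3, col=10), (row=4, col=9), (row=5, col=8)
  Distance 12: (row=4, col=10), (row=5, col=9)
  Distance 13: (row=5, col=10)
  Distance 14: (row=5, col=11)
Total reachable: 62 (grid has 63 open cells total)

Answer: Reachable cells: 62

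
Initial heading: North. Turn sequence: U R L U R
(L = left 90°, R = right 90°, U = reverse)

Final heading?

Start: North
  U (U-turn (180°)) -> South
  R (right (90° clockwise)) -> West
  L (left (90° counter-clockwise)) -> South
  U (U-turn (180°)) -> North
  R (right (90° clockwise)) -> East
Final: East

Answer: Final heading: East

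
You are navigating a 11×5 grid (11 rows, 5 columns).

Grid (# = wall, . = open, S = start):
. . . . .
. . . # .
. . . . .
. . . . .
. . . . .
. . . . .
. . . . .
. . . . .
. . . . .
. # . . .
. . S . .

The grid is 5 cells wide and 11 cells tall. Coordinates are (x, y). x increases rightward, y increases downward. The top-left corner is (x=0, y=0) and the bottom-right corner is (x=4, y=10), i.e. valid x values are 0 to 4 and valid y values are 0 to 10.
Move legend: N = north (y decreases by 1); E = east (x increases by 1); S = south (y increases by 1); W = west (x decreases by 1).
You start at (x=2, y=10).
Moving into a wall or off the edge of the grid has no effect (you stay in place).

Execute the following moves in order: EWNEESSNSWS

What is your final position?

Answer: Final position: (x=3, y=10)

Derivation:
Start: (x=2, y=10)
  E (east): (x=2, y=10) -> (x=3, y=10)
  W (west): (x=3, y=10) -> (x=2, y=10)
  N (north): (x=2, y=10) -> (x=2, y=9)
  E (east): (x=2, y=9) -> (x=3, y=9)
  E (east): (x=3, y=9) -> (x=4, y=9)
  S (south): (x=4, y=9) -> (x=4, y=10)
  S (south): blocked, stay at (x=4, y=10)
  N (north): (x=4, y=10) -> (x=4, y=9)
  S (south): (x=4, y=9) -> (x=4, y=10)
  W (west): (x=4, y=10) -> (x=3, y=10)
  S (south): blocked, stay at (x=3, y=10)
Final: (x=3, y=10)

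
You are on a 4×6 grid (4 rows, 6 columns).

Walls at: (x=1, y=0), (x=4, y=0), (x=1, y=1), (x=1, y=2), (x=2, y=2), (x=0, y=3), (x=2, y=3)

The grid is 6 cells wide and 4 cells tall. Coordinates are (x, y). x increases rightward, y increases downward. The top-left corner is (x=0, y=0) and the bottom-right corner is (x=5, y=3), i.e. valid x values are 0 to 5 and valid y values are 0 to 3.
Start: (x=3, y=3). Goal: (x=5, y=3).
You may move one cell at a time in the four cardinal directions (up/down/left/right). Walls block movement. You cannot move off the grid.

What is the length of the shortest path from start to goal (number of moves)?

Answer: Shortest path length: 2

Derivation:
BFS from (x=3, y=3) until reaching (x=5, y=3):
  Distance 0: (x=3, y=3)
  Distance 1: (x=3, y=2), (x=4, y=3)
  Distance 2: (x=3, y=1), (x=4, y=2), (x=5, y=3)  <- goal reached here
One shortest path (2 moves): (x=3, y=3) -> (x=4, y=3) -> (x=5, y=3)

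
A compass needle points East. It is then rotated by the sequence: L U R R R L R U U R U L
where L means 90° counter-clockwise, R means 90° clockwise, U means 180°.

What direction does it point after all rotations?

Answer: Final heading: West

Derivation:
Start: East
  L (left (90° counter-clockwise)) -> North
  U (U-turn (180°)) -> South
  R (right (90° clockwise)) -> West
  R (right (90° clockwise)) -> North
  R (right (90° clockwise)) -> East
  L (left (90° counter-clockwise)) -> North
  R (right (90° clockwise)) -> East
  U (U-turn (180°)) -> West
  U (U-turn (180°)) -> East
  R (right (90° clockwise)) -> South
  U (U-turn (180°)) -> North
  L (left (90° counter-clockwise)) -> West
Final: West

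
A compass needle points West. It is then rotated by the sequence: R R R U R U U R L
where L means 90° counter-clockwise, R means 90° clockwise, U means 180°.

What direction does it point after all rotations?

Answer: Final heading: East

Derivation:
Start: West
  R (right (90° clockwise)) -> North
  R (right (90° clockwise)) -> East
  R (right (90° clockwise)) -> South
  U (U-turn (180°)) -> North
  R (right (90° clockwise)) -> East
  U (U-turn (180°)) -> West
  U (U-turn (180°)) -> East
  R (right (90° clockwise)) -> South
  L (left (90° counter-clockwise)) -> East
Final: East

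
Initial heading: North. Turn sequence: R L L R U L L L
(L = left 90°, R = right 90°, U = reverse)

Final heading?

Answer: Final heading: West

Derivation:
Start: North
  R (right (90° clockwise)) -> East
  L (left (90° counter-clockwise)) -> North
  L (left (90° counter-clockwise)) -> West
  R (right (90° clockwise)) -> North
  U (U-turn (180°)) -> South
  L (left (90° counter-clockwise)) -> East
  L (left (90° counter-clockwise)) -> North
  L (left (90° counter-clockwise)) -> West
Final: West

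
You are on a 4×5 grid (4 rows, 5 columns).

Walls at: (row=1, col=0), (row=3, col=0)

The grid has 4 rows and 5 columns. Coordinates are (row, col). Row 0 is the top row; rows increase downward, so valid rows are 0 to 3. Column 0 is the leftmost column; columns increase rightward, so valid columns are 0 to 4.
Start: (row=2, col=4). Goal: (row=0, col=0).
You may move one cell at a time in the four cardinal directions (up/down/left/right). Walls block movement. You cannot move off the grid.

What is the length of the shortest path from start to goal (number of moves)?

BFS from (row=2, col=4) until reaching (row=0, col=0):
  Distance 0: (row=2, col=4)
  Distance 1: (row=1, col=4), (row=2, col=3), (row=3, col=4)
  Distance 2: (row=0, col=4), (row=1, col=3), (row=2, col=2), (row=3, col=3)
  Distance 3: (row=0, col=3), (row=1, col=2), (row=2, col=1), (row=3, col=2)
  Distance 4: (row=0, col=2), (row=1, col=1), (row=2, col=0), (row=3, col=1)
  Distance 5: (row=0, col=1)
  Distance 6: (row=0, col=0)  <- goal reached here
One shortest path (6 moves): (row=2, col=4) -> (row=2, col=3) -> (row=2, col=2) -> (row=2, col=1) -> (row=1, col=1) -> (row=0, col=1) -> (row=0, col=0)

Answer: Shortest path length: 6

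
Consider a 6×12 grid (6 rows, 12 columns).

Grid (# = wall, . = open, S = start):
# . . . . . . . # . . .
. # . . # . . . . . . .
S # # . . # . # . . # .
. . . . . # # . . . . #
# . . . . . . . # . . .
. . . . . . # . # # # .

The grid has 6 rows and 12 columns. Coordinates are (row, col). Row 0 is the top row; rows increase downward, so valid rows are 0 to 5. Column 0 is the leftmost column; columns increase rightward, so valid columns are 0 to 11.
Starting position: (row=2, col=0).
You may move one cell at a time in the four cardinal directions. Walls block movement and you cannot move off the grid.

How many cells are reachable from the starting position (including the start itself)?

Answer: Reachable cells: 54

Derivation:
BFS flood-fill from (row=2, col=0):
  Distance 0: (row=2, col=0)
  Distance 1: (row=1, col=0), (row=3, col=0)
  Distance 2: (row=3, col=1)
  Distance 3: (row=3, col=2), (row=4, col=1)
  Distance 4: (row=3, col=3), (row=4, col=2), (row=5, col=1)
  Distance 5: (row=2, col=3), (row=3, col=4), (row=4, col=3), (row=5, col=0), (row=5, col=2)
  Distance 6: (row=1, col=3), (row=2, col=4), (row=4, col=4), (row=5, col=3)
  Distance 7: (row=0, col=3), (row=1, col=2), (row=4, col=5), (row=5, col=4)
  Distance 8: (row=0, col=2), (row=0, col=4), (row=4, col=6), (row=5, col=5)
  Distance 9: (row=0, col=1), (row=0, col=5), (row=4, col=7)
  Distance 10: (row=0, col=6), (row=1, col=5), (row=3, col=7), (row=5, col=7)
  Distance 11: (row=0, col=7), (row=1, col=6), (row=3, col=8)
  Distance 12: (row=1, col=7), (row=2, col=6), (row=2, col=8), (row=3, col=9)
  Distance 13: (row=1, col=8), (row=2, col=9), (row=3, col=10), (row=4, col=9)
  Distance 14: (row=1, col=9), (row=4, col=10)
  Distance 15: (row=0, col=9), (row=1, col=10), (row=4, col=11)
  Distance 16: (row=0, col=10), (row=1, col=11), (row=5, col=11)
  Distance 17: (row=0, col=11), (row=2, col=11)
Total reachable: 54 (grid has 54 open cells total)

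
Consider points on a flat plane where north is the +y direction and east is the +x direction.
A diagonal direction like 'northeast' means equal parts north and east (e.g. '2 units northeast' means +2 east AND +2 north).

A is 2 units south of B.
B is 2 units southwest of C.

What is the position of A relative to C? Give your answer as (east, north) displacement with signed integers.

Place C at the origin (east=0, north=0).
  B is 2 units southwest of C: delta (east=-2, north=-2); B at (east=-2, north=-2).
  A is 2 units south of B: delta (east=+0, north=-2); A at (east=-2, north=-4).
Therefore A relative to C: (east=-2, north=-4).

Answer: A is at (east=-2, north=-4) relative to C.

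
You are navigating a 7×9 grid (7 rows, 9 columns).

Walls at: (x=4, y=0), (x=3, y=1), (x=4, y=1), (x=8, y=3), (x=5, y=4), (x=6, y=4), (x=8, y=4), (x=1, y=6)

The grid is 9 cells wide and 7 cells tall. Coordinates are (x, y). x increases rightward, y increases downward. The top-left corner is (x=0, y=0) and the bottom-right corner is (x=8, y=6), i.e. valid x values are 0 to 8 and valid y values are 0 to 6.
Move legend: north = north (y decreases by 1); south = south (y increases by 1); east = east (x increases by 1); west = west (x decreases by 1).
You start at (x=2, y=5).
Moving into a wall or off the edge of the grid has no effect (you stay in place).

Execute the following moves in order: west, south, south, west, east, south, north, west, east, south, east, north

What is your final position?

Start: (x=2, y=5)
  west (west): (x=2, y=5) -> (x=1, y=5)
  south (south): blocked, stay at (x=1, y=5)
  south (south): blocked, stay at (x=1, y=5)
  west (west): (x=1, y=5) -> (x=0, y=5)
  east (east): (x=0, y=5) -> (x=1, y=5)
  south (south): blocked, stay at (x=1, y=5)
  north (north): (x=1, y=5) -> (x=1, y=4)
  west (west): (x=1, y=4) -> (x=0, y=4)
  east (east): (x=0, y=4) -> (x=1, y=4)
  south (south): (x=1, y=4) -> (x=1, y=5)
  east (east): (x=1, y=5) -> (x=2, y=5)
  north (north): (x=2, y=5) -> (x=2, y=4)
Final: (x=2, y=4)

Answer: Final position: (x=2, y=4)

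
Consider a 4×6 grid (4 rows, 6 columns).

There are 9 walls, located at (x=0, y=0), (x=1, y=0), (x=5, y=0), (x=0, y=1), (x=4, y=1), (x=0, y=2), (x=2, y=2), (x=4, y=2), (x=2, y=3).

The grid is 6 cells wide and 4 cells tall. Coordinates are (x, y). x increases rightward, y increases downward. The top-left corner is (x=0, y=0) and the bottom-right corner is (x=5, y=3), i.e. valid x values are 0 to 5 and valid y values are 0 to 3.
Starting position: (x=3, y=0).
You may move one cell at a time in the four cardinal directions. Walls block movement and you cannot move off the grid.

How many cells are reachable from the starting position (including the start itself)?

Answer: Reachable cells: 15

Derivation:
BFS flood-fill from (x=3, y=0):
  Distance 0: (x=3, y=0)
  Distance 1: (x=2, y=0), (x=4, y=0), (x=3, y=1)
  Distance 2: (x=2, y=1), (x=3, y=2)
  Distance 3: (x=1, y=1), (x=3, y=3)
  Distance 4: (x=1, y=2), (x=4, y=3)
  Distance 5: (x=1, y=3), (x=5, y=3)
  Distance 6: (x=5, y=2), (x=0, y=3)
  Distance 7: (x=5, y=1)
Total reachable: 15 (grid has 15 open cells total)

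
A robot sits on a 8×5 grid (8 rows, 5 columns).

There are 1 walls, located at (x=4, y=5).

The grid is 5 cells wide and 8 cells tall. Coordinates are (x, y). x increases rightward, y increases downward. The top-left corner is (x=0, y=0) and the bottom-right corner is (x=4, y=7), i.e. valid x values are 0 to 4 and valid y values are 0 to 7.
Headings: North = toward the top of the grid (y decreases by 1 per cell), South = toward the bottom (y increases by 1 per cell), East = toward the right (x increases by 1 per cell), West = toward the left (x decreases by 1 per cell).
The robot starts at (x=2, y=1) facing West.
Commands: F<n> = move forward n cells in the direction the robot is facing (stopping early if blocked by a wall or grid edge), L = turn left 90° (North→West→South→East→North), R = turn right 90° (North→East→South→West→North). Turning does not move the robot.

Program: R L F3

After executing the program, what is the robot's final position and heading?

Answer: Final position: (x=0, y=1), facing West

Derivation:
Start: (x=2, y=1), facing West
  R: turn right, now facing North
  L: turn left, now facing West
  F3: move forward 2/3 (blocked), now at (x=0, y=1)
Final: (x=0, y=1), facing West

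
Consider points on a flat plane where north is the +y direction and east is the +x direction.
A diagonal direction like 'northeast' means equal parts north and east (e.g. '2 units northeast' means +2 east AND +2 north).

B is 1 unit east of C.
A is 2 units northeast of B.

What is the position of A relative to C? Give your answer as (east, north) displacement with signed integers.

Place C at the origin (east=0, north=0).
  B is 1 unit east of C: delta (east=+1, north=+0); B at (east=1, north=0).
  A is 2 units northeast of B: delta (east=+2, north=+2); A at (east=3, north=2).
Therefore A relative to C: (east=3, north=2).

Answer: A is at (east=3, north=2) relative to C.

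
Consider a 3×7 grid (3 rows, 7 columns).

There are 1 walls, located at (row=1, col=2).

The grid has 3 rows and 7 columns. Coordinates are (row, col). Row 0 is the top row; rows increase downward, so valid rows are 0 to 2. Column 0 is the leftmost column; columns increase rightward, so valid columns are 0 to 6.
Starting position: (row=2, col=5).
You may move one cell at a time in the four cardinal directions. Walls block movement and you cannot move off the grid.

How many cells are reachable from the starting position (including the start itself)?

Answer: Reachable cells: 20

Derivation:
BFS flood-fill from (row=2, col=5):
  Distance 0: (row=2, col=5)
  Distance 1: (row=1, col=5), (row=2, col=4), (row=2, col=6)
  Distance 2: (row=0, col=5), (row=1, col=4), (row=1, col=6), (row=2, col=3)
  Distance 3: (row=0, col=4), (row=0, col=6), (row=1, col=3), (row=2, col=2)
  Distance 4: (row=0, col=3), (row=2, col=1)
  Distance 5: (row=0, col=2), (row=1, col=1), (row=2, col=0)
  Distance 6: (row=0, col=1), (row=1, col=0)
  Distance 7: (row=0, col=0)
Total reachable: 20 (grid has 20 open cells total)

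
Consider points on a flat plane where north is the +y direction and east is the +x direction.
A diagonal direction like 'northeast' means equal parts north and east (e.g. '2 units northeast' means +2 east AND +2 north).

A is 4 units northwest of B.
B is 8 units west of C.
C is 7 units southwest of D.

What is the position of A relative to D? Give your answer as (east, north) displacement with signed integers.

Place D at the origin (east=0, north=0).
  C is 7 units southwest of D: delta (east=-7, north=-7); C at (east=-7, north=-7).
  B is 8 units west of C: delta (east=-8, north=+0); B at (east=-15, north=-7).
  A is 4 units northwest of B: delta (east=-4, north=+4); A at (east=-19, north=-3).
Therefore A relative to D: (east=-19, north=-3).

Answer: A is at (east=-19, north=-3) relative to D.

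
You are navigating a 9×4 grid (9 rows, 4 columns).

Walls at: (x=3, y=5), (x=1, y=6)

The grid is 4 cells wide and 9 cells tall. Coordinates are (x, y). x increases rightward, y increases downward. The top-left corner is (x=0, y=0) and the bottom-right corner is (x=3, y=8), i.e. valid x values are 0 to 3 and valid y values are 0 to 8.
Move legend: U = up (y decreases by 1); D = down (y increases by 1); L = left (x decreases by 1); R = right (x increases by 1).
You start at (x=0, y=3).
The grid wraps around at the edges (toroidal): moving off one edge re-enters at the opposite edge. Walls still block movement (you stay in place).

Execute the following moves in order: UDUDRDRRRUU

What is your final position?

Answer: Final position: (x=0, y=2)

Derivation:
Start: (x=0, y=3)
  U (up): (x=0, y=3) -> (x=0, y=2)
  D (down): (x=0, y=2) -> (x=0, y=3)
  U (up): (x=0, y=3) -> (x=0, y=2)
  D (down): (x=0, y=2) -> (x=0, y=3)
  R (right): (x=0, y=3) -> (x=1, y=3)
  D (down): (x=1, y=3) -> (x=1, y=4)
  R (right): (x=1, y=4) -> (x=2, y=4)
  R (right): (x=2, y=4) -> (x=3, y=4)
  R (right): (x=3, y=4) -> (x=0, y=4)
  U (up): (x=0, y=4) -> (x=0, y=3)
  U (up): (x=0, y=3) -> (x=0, y=2)
Final: (x=0, y=2)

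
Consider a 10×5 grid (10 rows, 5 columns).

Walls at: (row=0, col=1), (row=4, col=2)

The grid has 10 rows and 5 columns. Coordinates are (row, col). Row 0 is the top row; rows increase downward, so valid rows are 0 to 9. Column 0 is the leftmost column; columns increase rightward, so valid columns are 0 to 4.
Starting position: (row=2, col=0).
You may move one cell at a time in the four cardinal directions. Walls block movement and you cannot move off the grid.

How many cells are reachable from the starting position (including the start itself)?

BFS flood-fill from (row=2, col=0):
  Distance 0: (row=2, col=0)
  Distance 1: (row=1, col=0), (row=2, col=1), (row=3, col=0)
  Distance 2: (row=0, col=0), (row=1, col=1), (row=2, col=2), (row=3, col=1), (row=4, col=0)
  Distance 3: (row=1, col=2), (row=2, col=3), (row=3, col=2), (row=4, col=1), (row=5, col=0)
  Distance 4: (row=0, col=2), (row=1, col=3), (row=2, col=4), (row=3, col=3), (row=5, col=1), (row=6, col=0)
  Distance 5: (row=0, col=3), (row=1, col=4), (row=3, col=4), (row=4, col=3), (row=5, col=2), (row=6, col=1), (row=7, col=0)
  Distance 6: (row=0, col=4), (row=4, col=4), (row=5, col=3), (row=6, col=2), (row=7, col=1), (row=8, col=0)
  Distance 7: (row=5, col=4), (row=6, col=3), (row=7, col=2), (row=8, col=1), (row=9, col=0)
  Distance 8: (row=6, col=4), (row=7, col=3), (row=8, col=2), (row=9, col=1)
  Distance 9: (row=7, col=4), (row=8, col=3), (row=9, col=2)
  Distance 10: (row=8, col=4), (row=9, col=3)
  Distance 11: (row=9, col=4)
Total reachable: 48 (grid has 48 open cells total)

Answer: Reachable cells: 48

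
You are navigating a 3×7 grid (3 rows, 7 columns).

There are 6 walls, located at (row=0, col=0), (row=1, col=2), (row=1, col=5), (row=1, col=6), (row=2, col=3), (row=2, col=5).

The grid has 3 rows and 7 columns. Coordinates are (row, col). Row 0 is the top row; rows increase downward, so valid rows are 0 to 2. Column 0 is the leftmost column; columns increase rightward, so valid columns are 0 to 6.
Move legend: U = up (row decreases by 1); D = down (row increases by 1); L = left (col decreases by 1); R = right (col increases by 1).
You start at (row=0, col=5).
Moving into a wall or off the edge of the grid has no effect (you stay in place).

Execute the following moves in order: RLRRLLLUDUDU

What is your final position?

Start: (row=0, col=5)
  R (right): (row=0, col=5) -> (row=0, col=6)
  L (left): (row=0, col=6) -> (row=0, col=5)
  R (right): (row=0, col=5) -> (row=0, col=6)
  R (right): blocked, stay at (row=0, col=6)
  L (left): (row=0, col=6) -> (row=0, col=5)
  L (left): (row=0, col=5) -> (row=0, col=4)
  L (left): (row=0, col=4) -> (row=0, col=3)
  U (up): blocked, stay at (row=0, col=3)
  D (down): (row=0, col=3) -> (row=1, col=3)
  U (up): (row=1, col=3) -> (row=0, col=3)
  D (down): (row=0, col=3) -> (row=1, col=3)
  U (up): (row=1, col=3) -> (row=0, col=3)
Final: (row=0, col=3)

Answer: Final position: (row=0, col=3)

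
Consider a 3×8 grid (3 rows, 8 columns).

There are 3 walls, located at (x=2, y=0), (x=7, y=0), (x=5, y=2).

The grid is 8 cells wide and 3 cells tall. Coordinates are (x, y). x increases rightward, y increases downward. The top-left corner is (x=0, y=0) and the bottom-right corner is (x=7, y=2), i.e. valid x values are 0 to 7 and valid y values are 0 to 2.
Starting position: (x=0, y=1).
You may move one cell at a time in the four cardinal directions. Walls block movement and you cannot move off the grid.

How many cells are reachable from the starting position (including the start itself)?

Answer: Reachable cells: 21

Derivation:
BFS flood-fill from (x=0, y=1):
  Distance 0: (x=0, y=1)
  Distance 1: (x=0, y=0), (x=1, y=1), (x=0, y=2)
  Distance 2: (x=1, y=0), (x=2, y=1), (x=1, y=2)
  Distance 3: (x=3, y=1), (x=2, y=2)
  Distance 4: (x=3, y=0), (x=4, y=1), (x=3, y=2)
  Distance 5: (x=4, y=0), (x=5, y=1), (x=4, y=2)
  Distance 6: (x=5, y=0), (x=6, y=1)
  Distance 7: (x=6, y=0), (x=7, y=1), (x=6, y=2)
  Distance 8: (x=7, y=2)
Total reachable: 21 (grid has 21 open cells total)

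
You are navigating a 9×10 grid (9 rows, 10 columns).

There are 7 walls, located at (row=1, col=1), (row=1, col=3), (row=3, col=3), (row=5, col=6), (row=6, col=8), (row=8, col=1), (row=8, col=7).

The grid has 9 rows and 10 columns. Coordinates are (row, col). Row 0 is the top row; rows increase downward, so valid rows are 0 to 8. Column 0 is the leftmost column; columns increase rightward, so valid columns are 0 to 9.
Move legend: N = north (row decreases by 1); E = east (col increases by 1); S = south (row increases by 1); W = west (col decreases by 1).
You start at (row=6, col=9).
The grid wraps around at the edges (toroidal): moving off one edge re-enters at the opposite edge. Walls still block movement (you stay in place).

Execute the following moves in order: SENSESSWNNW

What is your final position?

Start: (row=6, col=9)
  S (south): (row=6, col=9) -> (row=7, col=9)
  E (east): (row=7, col=9) -> (row=7, col=0)
  N (north): (row=7, col=0) -> (row=6, col=0)
  S (south): (row=6, col=0) -> (row=7, col=0)
  E (east): (row=7, col=0) -> (row=7, col=1)
  S (south): blocked, stay at (row=7, col=1)
  S (south): blocked, stay at (row=7, col=1)
  W (west): (row=7, col=1) -> (row=7, col=0)
  N (north): (row=7, col=0) -> (row=6, col=0)
  N (north): (row=6, col=0) -> (row=5, col=0)
  W (west): (row=5, col=0) -> (row=5, col=9)
Final: (row=5, col=9)

Answer: Final position: (row=5, col=9)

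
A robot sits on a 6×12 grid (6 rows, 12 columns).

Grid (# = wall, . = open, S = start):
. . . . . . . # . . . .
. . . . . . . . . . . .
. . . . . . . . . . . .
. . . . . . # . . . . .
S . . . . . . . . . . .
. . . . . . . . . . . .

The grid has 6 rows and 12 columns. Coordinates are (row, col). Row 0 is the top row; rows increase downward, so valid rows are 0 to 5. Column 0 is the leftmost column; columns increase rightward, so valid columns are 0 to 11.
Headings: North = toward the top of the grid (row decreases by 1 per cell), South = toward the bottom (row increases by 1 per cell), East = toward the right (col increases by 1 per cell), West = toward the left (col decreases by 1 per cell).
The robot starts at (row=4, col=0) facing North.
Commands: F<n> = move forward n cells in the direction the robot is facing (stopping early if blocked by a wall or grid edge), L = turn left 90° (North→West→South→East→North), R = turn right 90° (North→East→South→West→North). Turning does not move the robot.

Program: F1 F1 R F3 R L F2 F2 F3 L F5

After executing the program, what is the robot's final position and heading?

Start: (row=4, col=0), facing North
  F1: move forward 1, now at (row=3, col=0)
  F1: move forward 1, now at (row=2, col=0)
  R: turn right, now facing East
  F3: move forward 3, now at (row=2, col=3)
  R: turn right, now facing South
  L: turn left, now facing East
  F2: move forward 2, now at (row=2, col=5)
  F2: move forward 2, now at (row=2, col=7)
  F3: move forward 3, now at (row=2, col=10)
  L: turn left, now facing North
  F5: move forward 2/5 (blocked), now at (row=0, col=10)
Final: (row=0, col=10), facing North

Answer: Final position: (row=0, col=10), facing North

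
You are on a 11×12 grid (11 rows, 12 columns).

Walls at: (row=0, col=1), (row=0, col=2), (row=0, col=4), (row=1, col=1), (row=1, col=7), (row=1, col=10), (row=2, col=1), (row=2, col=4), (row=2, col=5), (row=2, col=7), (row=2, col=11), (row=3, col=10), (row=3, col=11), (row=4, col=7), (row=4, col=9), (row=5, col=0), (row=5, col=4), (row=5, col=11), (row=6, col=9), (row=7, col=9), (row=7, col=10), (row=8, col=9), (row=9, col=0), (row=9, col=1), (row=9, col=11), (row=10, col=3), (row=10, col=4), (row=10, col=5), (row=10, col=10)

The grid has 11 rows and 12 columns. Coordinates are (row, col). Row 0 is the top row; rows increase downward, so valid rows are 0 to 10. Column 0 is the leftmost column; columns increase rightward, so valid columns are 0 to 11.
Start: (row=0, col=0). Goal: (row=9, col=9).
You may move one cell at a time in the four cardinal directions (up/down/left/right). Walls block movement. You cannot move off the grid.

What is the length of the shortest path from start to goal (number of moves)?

BFS from (row=0, col=0) until reaching (row=9, col=9):
  Distance 0: (row=0, col=0)
  Distance 1: (row=1, col=0)
  Distance 2: (row=2, col=0)
  Distance 3: (row=3, col=0)
  Distance 4: (row=3, col=1), (row=4, col=0)
  Distance 5: (row=3, col=2), (row=4, col=1)
  Distance 6: (row=2, col=2), (row=3, col=3), (row=4, col=2), (row=5, col=1)
  Distance 7: (row=1, col=2), (row=2, col=3), (row=3, col=4), (row=4, col=3), (row=5, col=2), (row=6, col=1)
  Distance 8: (row=1, col=3), (row=3, col=5), (row=4, col=4), (row=5, col=3), (row=6, col=0), (row=6, col=2), (row=7, col=1)
  Distance 9: (row=0, col=3), (row=1, col=4), (row=3, col=6), (row=4, col=5), (row=6, col=3), (row=7, col=0), (row=7, col=2), (row=8, col=1)
  Distance 10: (row=1, col=5), (row=2, col=6), (row=3, col=7), (row=4, col=6), (row=5, col=5), (row=6, col=4), (row=7, col=3), (row=8, col=0), (row=8, col=2)
  Distance 11: (row=0, col=5), (row=1, col=6), (row=3, col=8), (row=5, col=6), (row=6, col=5), (row=7, col=4), (row=8, col=3), (row=9, col=2)
  Distance 12: (row=0, col=6), (row=2, col=8), (row=3, col=9), (row=4, col=8), (row=5, col=7), (row=6, col=6), (row=7, col=5), (row=8, col=4), (row=9, col=3), (row=10, col=2)
  Distance 13: (row=0, col=7), (row=1, col=8), (row=2, col=9), (row=5, col=8), (row=6, col=7), (row=7, col=6), (row=8, col=5), (row=9, col=4), (row=10, col=1)
  Distance 14: (row=0, col=8), (row=1, col=9), (row=2, col=10), (row=5, col=9), (row=6, col=8), (row=7, col=7), (row=8, col=6), (row=9, col=5), (row=10, col=0)
  Distance 15: (row=0, col=9), (row=5, col=10), (row=7, col=8), (row=8, col=7), (row=9, col=6)
  Distance 16: (row=0, col=10), (row=4, col=10), (row=6, col=10), (row=8, col=8), (row=9, col=7), (row=10, col=6)
  Distance 17: (row=0, col=11), (row=4, col=11), (row=6, col=11), (row=9, col=8), (row=10, col=7)
  Distance 18: (row=1, col=11), (row=7, col=11), (row=9, col=9), (row=10, col=8)  <- goal reached here
One shortest path (18 moves): (row=0, col=0) -> (row=1, col=0) -> (row=2, col=0) -> (row=3, col=0) -> (row=3, col=1) -> (row=3, col=2) -> (row=3, col=3) -> (row=3, col=4) -> (row=3, col=5) -> (row=3, col=6) -> (row=3, col=7) -> (row=3, col=8) -> (row=4, col=8) -> (row=5, col=8) -> (row=6, col=8) -> (row=7, col=8) -> (row=8, col=8) -> (row=9, col=8) -> (row=9, col=9)

Answer: Shortest path length: 18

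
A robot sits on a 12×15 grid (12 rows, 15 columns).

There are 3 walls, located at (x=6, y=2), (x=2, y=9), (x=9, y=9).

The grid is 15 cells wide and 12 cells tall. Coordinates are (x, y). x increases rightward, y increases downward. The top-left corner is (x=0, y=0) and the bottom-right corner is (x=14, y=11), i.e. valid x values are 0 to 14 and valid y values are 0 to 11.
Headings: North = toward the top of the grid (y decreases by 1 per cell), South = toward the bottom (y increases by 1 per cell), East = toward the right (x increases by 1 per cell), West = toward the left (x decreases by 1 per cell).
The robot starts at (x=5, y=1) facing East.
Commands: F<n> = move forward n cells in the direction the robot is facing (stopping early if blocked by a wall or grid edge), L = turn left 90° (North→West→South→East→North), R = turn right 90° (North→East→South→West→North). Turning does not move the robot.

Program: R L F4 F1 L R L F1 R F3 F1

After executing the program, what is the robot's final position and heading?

Start: (x=5, y=1), facing East
  R: turn right, now facing South
  L: turn left, now facing East
  F4: move forward 4, now at (x=9, y=1)
  F1: move forward 1, now at (x=10, y=1)
  L: turn left, now facing North
  R: turn right, now facing East
  L: turn left, now facing North
  F1: move forward 1, now at (x=10, y=0)
  R: turn right, now facing East
  F3: move forward 3, now at (x=13, y=0)
  F1: move forward 1, now at (x=14, y=0)
Final: (x=14, y=0), facing East

Answer: Final position: (x=14, y=0), facing East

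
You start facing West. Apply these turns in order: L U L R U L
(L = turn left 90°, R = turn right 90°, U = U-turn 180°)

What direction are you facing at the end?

Answer: Final heading: East

Derivation:
Start: West
  L (left (90° counter-clockwise)) -> South
  U (U-turn (180°)) -> North
  L (left (90° counter-clockwise)) -> West
  R (right (90° clockwise)) -> North
  U (U-turn (180°)) -> South
  L (left (90° counter-clockwise)) -> East
Final: East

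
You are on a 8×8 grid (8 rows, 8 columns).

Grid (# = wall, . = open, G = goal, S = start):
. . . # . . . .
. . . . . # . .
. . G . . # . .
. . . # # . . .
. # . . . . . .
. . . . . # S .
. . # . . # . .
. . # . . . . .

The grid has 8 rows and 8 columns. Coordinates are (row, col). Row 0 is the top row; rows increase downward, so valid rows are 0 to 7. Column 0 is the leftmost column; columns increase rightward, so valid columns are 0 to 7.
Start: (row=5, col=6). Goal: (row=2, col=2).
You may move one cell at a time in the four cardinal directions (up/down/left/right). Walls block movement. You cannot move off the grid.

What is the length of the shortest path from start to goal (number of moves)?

BFS from (row=5, col=6) until reaching (row=2, col=2):
  Distance 0: (row=5, col=6)
  Distance 1: (row=4, col=6), (row=5, col=7), (row=6, col=6)
  Distance 2: (row=3, col=6), (row=4, col=5), (row=4, col=7), (row=6, col=7), (row=7, col=6)
  Distance 3: (row=2, col=6), (row=3, col=5), (row=3, col=7), (row=4, col=4), (row=7, col=5), (row=7, col=7)
  Distance 4: (row=1, col=6), (row=2, col=7), (row=4, col=3), (row=5, col=4), (row=7, col=4)
  Distance 5: (row=0, col=6), (row=1, col=7), (row=4, col=2), (row=5, col=3), (row=6, col=4), (row=7, col=3)
  Distance 6: (row=0, col=5), (row=0, col=7), (row=3, col=2), (row=5, col=2), (row=6, col=3)
  Distance 7: (row=0, col=4), (row=2, col=2), (row=3, col=1), (row=5, col=1)  <- goal reached here
One shortest path (7 moves): (row=5, col=6) -> (row=4, col=6) -> (row=4, col=5) -> (row=4, col=4) -> (row=4, col=3) -> (row=4, col=2) -> (row=3, col=2) -> (row=2, col=2)

Answer: Shortest path length: 7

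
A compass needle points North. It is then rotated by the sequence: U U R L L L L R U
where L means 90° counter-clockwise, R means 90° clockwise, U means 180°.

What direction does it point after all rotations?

Answer: Final heading: North

Derivation:
Start: North
  U (U-turn (180°)) -> South
  U (U-turn (180°)) -> North
  R (right (90° clockwise)) -> East
  L (left (90° counter-clockwise)) -> North
  L (left (90° counter-clockwise)) -> West
  L (left (90° counter-clockwise)) -> South
  L (left (90° counter-clockwise)) -> East
  R (right (90° clockwise)) -> South
  U (U-turn (180°)) -> North
Final: North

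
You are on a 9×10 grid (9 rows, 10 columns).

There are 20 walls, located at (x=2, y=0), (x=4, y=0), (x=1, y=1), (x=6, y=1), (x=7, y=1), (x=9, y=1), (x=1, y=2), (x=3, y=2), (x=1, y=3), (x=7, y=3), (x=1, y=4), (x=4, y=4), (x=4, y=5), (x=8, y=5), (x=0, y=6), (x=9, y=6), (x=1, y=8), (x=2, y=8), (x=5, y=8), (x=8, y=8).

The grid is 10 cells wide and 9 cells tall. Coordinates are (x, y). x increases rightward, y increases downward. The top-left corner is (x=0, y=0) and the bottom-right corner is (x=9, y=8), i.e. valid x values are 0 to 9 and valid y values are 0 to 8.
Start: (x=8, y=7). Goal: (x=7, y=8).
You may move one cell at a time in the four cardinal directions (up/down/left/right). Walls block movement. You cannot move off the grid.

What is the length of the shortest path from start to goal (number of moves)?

BFS from (x=8, y=7) until reaching (x=7, y=8):
  Distance 0: (x=8, y=7)
  Distance 1: (x=8, y=6), (x=7, y=7), (x=9, y=7)
  Distance 2: (x=7, y=6), (x=6, y=7), (x=7, y=8), (x=9, y=8)  <- goal reached here
One shortest path (2 moves): (x=8, y=7) -> (x=7, y=7) -> (x=7, y=8)

Answer: Shortest path length: 2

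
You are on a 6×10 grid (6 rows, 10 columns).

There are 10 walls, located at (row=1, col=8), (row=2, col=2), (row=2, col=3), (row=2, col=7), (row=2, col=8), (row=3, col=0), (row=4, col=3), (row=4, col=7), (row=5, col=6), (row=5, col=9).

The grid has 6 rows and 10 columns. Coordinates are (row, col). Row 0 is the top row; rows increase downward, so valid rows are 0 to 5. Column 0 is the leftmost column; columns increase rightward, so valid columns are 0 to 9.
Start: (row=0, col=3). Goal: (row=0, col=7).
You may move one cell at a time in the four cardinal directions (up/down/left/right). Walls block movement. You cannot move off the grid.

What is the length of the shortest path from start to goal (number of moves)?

BFS from (row=0, col=3) until reaching (row=0, col=7):
  Distance 0: (row=0, col=3)
  Distance 1: (row=0, col=2), (row=0, col=4), (row=1, col=3)
  Distance 2: (row=0, col=1), (row=0, col=5), (row=1, col=2), (row=1, col=4)
  Distance 3: (row=0, col=0), (row=0, col=6), (row=1, col=1), (row=1, col=5), (row=2, col=4)
  Distance 4: (row=0, col=7), (row=1, col=0), (row=1, col=6), (row=2, col=1), (row=2, col=5), (row=3, col=4)  <- goal reached here
One shortest path (4 moves): (row=0, col=3) -> (row=0, col=4) -> (row=0, col=5) -> (row=0, col=6) -> (row=0, col=7)

Answer: Shortest path length: 4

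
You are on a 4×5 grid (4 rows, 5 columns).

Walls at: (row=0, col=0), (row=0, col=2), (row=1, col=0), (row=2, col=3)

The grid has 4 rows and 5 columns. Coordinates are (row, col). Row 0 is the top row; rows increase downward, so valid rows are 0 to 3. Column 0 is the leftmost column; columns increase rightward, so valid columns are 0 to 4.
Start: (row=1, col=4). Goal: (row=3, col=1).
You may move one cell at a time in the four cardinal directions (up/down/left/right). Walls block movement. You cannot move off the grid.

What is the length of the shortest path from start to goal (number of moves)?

Answer: Shortest path length: 5

Derivation:
BFS from (row=1, col=4) until reaching (row=3, col=1):
  Distance 0: (row=1, col=4)
  Distance 1: (row=0, col=4), (row=1, col=3), (row=2, col=4)
  Distance 2: (row=0, col=3), (row=1, col=2), (row=3, col=4)
  Distance 3: (row=1, col=1), (row=2, col=2), (row=3, col=3)
  Distance 4: (row=0, col=1), (row=2, col=1), (row=3, col=2)
  Distance 5: (row=2, col=0), (row=3, col=1)  <- goal reached here
One shortest path (5 moves): (row=1, col=4) -> (row=1, col=3) -> (row=1, col=2) -> (row=1, col=1) -> (row=2, col=1) -> (row=3, col=1)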